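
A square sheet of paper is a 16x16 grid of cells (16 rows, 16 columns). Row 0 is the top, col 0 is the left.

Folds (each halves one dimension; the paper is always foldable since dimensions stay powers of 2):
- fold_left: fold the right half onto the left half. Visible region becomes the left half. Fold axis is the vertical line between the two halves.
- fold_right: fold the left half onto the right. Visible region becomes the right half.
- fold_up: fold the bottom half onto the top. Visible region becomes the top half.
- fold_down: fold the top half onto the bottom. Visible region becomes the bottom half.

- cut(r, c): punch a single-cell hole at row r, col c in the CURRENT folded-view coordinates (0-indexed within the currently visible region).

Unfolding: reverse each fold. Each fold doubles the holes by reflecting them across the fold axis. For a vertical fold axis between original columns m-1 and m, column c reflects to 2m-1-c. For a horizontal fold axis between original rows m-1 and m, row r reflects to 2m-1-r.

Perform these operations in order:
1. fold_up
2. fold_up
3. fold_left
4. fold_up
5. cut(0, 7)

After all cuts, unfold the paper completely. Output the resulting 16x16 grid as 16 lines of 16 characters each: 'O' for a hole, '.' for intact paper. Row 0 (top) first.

Answer: .......OO.......
................
................
.......OO.......
.......OO.......
................
................
.......OO.......
.......OO.......
................
................
.......OO.......
.......OO.......
................
................
.......OO.......

Derivation:
Op 1 fold_up: fold axis h@8; visible region now rows[0,8) x cols[0,16) = 8x16
Op 2 fold_up: fold axis h@4; visible region now rows[0,4) x cols[0,16) = 4x16
Op 3 fold_left: fold axis v@8; visible region now rows[0,4) x cols[0,8) = 4x8
Op 4 fold_up: fold axis h@2; visible region now rows[0,2) x cols[0,8) = 2x8
Op 5 cut(0, 7): punch at orig (0,7); cuts so far [(0, 7)]; region rows[0,2) x cols[0,8) = 2x8
Unfold 1 (reflect across h@2): 2 holes -> [(0, 7), (3, 7)]
Unfold 2 (reflect across v@8): 4 holes -> [(0, 7), (0, 8), (3, 7), (3, 8)]
Unfold 3 (reflect across h@4): 8 holes -> [(0, 7), (0, 8), (3, 7), (3, 8), (4, 7), (4, 8), (7, 7), (7, 8)]
Unfold 4 (reflect across h@8): 16 holes -> [(0, 7), (0, 8), (3, 7), (3, 8), (4, 7), (4, 8), (7, 7), (7, 8), (8, 7), (8, 8), (11, 7), (11, 8), (12, 7), (12, 8), (15, 7), (15, 8)]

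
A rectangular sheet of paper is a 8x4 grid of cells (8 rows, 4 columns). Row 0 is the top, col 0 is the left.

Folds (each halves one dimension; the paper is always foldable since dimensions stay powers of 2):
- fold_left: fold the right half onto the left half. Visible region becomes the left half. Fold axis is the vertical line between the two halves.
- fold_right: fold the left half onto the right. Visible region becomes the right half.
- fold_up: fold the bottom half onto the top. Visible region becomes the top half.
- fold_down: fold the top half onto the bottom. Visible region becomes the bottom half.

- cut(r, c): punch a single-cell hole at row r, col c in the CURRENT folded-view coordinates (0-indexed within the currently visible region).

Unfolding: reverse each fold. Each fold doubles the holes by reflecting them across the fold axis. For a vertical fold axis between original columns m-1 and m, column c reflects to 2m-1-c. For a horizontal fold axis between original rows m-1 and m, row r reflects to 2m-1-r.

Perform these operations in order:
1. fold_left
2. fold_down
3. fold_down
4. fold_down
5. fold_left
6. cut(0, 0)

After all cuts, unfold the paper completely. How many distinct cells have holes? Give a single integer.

Answer: 32

Derivation:
Op 1 fold_left: fold axis v@2; visible region now rows[0,8) x cols[0,2) = 8x2
Op 2 fold_down: fold axis h@4; visible region now rows[4,8) x cols[0,2) = 4x2
Op 3 fold_down: fold axis h@6; visible region now rows[6,8) x cols[0,2) = 2x2
Op 4 fold_down: fold axis h@7; visible region now rows[7,8) x cols[0,2) = 1x2
Op 5 fold_left: fold axis v@1; visible region now rows[7,8) x cols[0,1) = 1x1
Op 6 cut(0, 0): punch at orig (7,0); cuts so far [(7, 0)]; region rows[7,8) x cols[0,1) = 1x1
Unfold 1 (reflect across v@1): 2 holes -> [(7, 0), (7, 1)]
Unfold 2 (reflect across h@7): 4 holes -> [(6, 0), (6, 1), (7, 0), (7, 1)]
Unfold 3 (reflect across h@6): 8 holes -> [(4, 0), (4, 1), (5, 0), (5, 1), (6, 0), (6, 1), (7, 0), (7, 1)]
Unfold 4 (reflect across h@4): 16 holes -> [(0, 0), (0, 1), (1, 0), (1, 1), (2, 0), (2, 1), (3, 0), (3, 1), (4, 0), (4, 1), (5, 0), (5, 1), (6, 0), (6, 1), (7, 0), (7, 1)]
Unfold 5 (reflect across v@2): 32 holes -> [(0, 0), (0, 1), (0, 2), (0, 3), (1, 0), (1, 1), (1, 2), (1, 3), (2, 0), (2, 1), (2, 2), (2, 3), (3, 0), (3, 1), (3, 2), (3, 3), (4, 0), (4, 1), (4, 2), (4, 3), (5, 0), (5, 1), (5, 2), (5, 3), (6, 0), (6, 1), (6, 2), (6, 3), (7, 0), (7, 1), (7, 2), (7, 3)]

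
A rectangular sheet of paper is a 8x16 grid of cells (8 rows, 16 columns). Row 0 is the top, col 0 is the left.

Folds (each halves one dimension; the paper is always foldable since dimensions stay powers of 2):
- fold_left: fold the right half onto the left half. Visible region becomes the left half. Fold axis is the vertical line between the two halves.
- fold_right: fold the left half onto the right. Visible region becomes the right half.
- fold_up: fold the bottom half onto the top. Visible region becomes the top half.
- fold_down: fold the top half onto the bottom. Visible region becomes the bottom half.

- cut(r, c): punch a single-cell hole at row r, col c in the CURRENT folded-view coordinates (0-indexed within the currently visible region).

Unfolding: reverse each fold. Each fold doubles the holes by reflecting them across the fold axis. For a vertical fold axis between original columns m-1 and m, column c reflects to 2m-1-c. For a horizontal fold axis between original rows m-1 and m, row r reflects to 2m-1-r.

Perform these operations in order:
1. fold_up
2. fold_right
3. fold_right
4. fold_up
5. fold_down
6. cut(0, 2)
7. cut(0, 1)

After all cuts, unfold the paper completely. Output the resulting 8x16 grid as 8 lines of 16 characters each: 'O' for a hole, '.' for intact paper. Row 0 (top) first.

Answer: .OO..OO..OO..OO.
.OO..OO..OO..OO.
.OO..OO..OO..OO.
.OO..OO..OO..OO.
.OO..OO..OO..OO.
.OO..OO..OO..OO.
.OO..OO..OO..OO.
.OO..OO..OO..OO.

Derivation:
Op 1 fold_up: fold axis h@4; visible region now rows[0,4) x cols[0,16) = 4x16
Op 2 fold_right: fold axis v@8; visible region now rows[0,4) x cols[8,16) = 4x8
Op 3 fold_right: fold axis v@12; visible region now rows[0,4) x cols[12,16) = 4x4
Op 4 fold_up: fold axis h@2; visible region now rows[0,2) x cols[12,16) = 2x4
Op 5 fold_down: fold axis h@1; visible region now rows[1,2) x cols[12,16) = 1x4
Op 6 cut(0, 2): punch at orig (1,14); cuts so far [(1, 14)]; region rows[1,2) x cols[12,16) = 1x4
Op 7 cut(0, 1): punch at orig (1,13); cuts so far [(1, 13), (1, 14)]; region rows[1,2) x cols[12,16) = 1x4
Unfold 1 (reflect across h@1): 4 holes -> [(0, 13), (0, 14), (1, 13), (1, 14)]
Unfold 2 (reflect across h@2): 8 holes -> [(0, 13), (0, 14), (1, 13), (1, 14), (2, 13), (2, 14), (3, 13), (3, 14)]
Unfold 3 (reflect across v@12): 16 holes -> [(0, 9), (0, 10), (0, 13), (0, 14), (1, 9), (1, 10), (1, 13), (1, 14), (2, 9), (2, 10), (2, 13), (2, 14), (3, 9), (3, 10), (3, 13), (3, 14)]
Unfold 4 (reflect across v@8): 32 holes -> [(0, 1), (0, 2), (0, 5), (0, 6), (0, 9), (0, 10), (0, 13), (0, 14), (1, 1), (1, 2), (1, 5), (1, 6), (1, 9), (1, 10), (1, 13), (1, 14), (2, 1), (2, 2), (2, 5), (2, 6), (2, 9), (2, 10), (2, 13), (2, 14), (3, 1), (3, 2), (3, 5), (3, 6), (3, 9), (3, 10), (3, 13), (3, 14)]
Unfold 5 (reflect across h@4): 64 holes -> [(0, 1), (0, 2), (0, 5), (0, 6), (0, 9), (0, 10), (0, 13), (0, 14), (1, 1), (1, 2), (1, 5), (1, 6), (1, 9), (1, 10), (1, 13), (1, 14), (2, 1), (2, 2), (2, 5), (2, 6), (2, 9), (2, 10), (2, 13), (2, 14), (3, 1), (3, 2), (3, 5), (3, 6), (3, 9), (3, 10), (3, 13), (3, 14), (4, 1), (4, 2), (4, 5), (4, 6), (4, 9), (4, 10), (4, 13), (4, 14), (5, 1), (5, 2), (5, 5), (5, 6), (5, 9), (5, 10), (5, 13), (5, 14), (6, 1), (6, 2), (6, 5), (6, 6), (6, 9), (6, 10), (6, 13), (6, 14), (7, 1), (7, 2), (7, 5), (7, 6), (7, 9), (7, 10), (7, 13), (7, 14)]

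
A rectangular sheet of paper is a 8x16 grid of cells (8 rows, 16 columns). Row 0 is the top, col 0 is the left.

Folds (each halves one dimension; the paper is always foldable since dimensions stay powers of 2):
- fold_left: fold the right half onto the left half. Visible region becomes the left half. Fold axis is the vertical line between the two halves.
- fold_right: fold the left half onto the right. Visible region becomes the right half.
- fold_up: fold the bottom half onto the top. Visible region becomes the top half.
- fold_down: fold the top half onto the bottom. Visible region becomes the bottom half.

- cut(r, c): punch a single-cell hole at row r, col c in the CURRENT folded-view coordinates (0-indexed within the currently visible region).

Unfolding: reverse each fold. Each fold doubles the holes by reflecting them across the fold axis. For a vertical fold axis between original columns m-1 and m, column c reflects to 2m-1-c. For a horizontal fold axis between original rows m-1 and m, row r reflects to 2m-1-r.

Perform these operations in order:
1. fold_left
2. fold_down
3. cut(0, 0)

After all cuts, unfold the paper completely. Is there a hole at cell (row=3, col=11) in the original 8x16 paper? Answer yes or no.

Answer: no

Derivation:
Op 1 fold_left: fold axis v@8; visible region now rows[0,8) x cols[0,8) = 8x8
Op 2 fold_down: fold axis h@4; visible region now rows[4,8) x cols[0,8) = 4x8
Op 3 cut(0, 0): punch at orig (4,0); cuts so far [(4, 0)]; region rows[4,8) x cols[0,8) = 4x8
Unfold 1 (reflect across h@4): 2 holes -> [(3, 0), (4, 0)]
Unfold 2 (reflect across v@8): 4 holes -> [(3, 0), (3, 15), (4, 0), (4, 15)]
Holes: [(3, 0), (3, 15), (4, 0), (4, 15)]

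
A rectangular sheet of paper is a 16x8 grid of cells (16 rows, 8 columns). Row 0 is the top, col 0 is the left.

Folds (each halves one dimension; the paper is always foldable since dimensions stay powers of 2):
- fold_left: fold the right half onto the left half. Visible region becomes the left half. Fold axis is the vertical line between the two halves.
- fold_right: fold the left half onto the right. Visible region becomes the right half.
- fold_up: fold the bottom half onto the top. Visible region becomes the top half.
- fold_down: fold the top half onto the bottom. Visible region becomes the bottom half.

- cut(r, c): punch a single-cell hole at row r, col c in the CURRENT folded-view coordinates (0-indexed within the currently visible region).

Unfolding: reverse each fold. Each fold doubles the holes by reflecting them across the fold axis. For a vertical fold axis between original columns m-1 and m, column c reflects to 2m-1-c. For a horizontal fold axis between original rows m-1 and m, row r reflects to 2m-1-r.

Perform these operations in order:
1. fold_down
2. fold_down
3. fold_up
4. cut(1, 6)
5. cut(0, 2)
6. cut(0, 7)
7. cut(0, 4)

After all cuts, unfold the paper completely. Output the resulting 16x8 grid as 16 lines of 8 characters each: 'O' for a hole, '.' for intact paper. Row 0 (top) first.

Answer: ..O.O..O
......O.
......O.
..O.O..O
..O.O..O
......O.
......O.
..O.O..O
..O.O..O
......O.
......O.
..O.O..O
..O.O..O
......O.
......O.
..O.O..O

Derivation:
Op 1 fold_down: fold axis h@8; visible region now rows[8,16) x cols[0,8) = 8x8
Op 2 fold_down: fold axis h@12; visible region now rows[12,16) x cols[0,8) = 4x8
Op 3 fold_up: fold axis h@14; visible region now rows[12,14) x cols[0,8) = 2x8
Op 4 cut(1, 6): punch at orig (13,6); cuts so far [(13, 6)]; region rows[12,14) x cols[0,8) = 2x8
Op 5 cut(0, 2): punch at orig (12,2); cuts so far [(12, 2), (13, 6)]; region rows[12,14) x cols[0,8) = 2x8
Op 6 cut(0, 7): punch at orig (12,7); cuts so far [(12, 2), (12, 7), (13, 6)]; region rows[12,14) x cols[0,8) = 2x8
Op 7 cut(0, 4): punch at orig (12,4); cuts so far [(12, 2), (12, 4), (12, 7), (13, 6)]; region rows[12,14) x cols[0,8) = 2x8
Unfold 1 (reflect across h@14): 8 holes -> [(12, 2), (12, 4), (12, 7), (13, 6), (14, 6), (15, 2), (15, 4), (15, 7)]
Unfold 2 (reflect across h@12): 16 holes -> [(8, 2), (8, 4), (8, 7), (9, 6), (10, 6), (11, 2), (11, 4), (11, 7), (12, 2), (12, 4), (12, 7), (13, 6), (14, 6), (15, 2), (15, 4), (15, 7)]
Unfold 3 (reflect across h@8): 32 holes -> [(0, 2), (0, 4), (0, 7), (1, 6), (2, 6), (3, 2), (3, 4), (3, 7), (4, 2), (4, 4), (4, 7), (5, 6), (6, 6), (7, 2), (7, 4), (7, 7), (8, 2), (8, 4), (8, 7), (9, 6), (10, 6), (11, 2), (11, 4), (11, 7), (12, 2), (12, 4), (12, 7), (13, 6), (14, 6), (15, 2), (15, 4), (15, 7)]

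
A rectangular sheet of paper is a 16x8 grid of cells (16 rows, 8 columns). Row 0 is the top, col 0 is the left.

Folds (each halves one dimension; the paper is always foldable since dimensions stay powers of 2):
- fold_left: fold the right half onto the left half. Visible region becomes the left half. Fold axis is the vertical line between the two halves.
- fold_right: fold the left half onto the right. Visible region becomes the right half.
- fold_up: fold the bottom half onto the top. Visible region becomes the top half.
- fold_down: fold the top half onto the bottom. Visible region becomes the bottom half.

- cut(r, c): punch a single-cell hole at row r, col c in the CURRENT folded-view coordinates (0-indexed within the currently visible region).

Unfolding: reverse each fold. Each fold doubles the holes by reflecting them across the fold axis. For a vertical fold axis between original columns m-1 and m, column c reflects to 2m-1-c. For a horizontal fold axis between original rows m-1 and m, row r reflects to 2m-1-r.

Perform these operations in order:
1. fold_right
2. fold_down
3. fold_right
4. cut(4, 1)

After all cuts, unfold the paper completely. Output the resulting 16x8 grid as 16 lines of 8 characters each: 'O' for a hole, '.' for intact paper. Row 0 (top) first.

Answer: ........
........
........
O..OO..O
........
........
........
........
........
........
........
........
O..OO..O
........
........
........

Derivation:
Op 1 fold_right: fold axis v@4; visible region now rows[0,16) x cols[4,8) = 16x4
Op 2 fold_down: fold axis h@8; visible region now rows[8,16) x cols[4,8) = 8x4
Op 3 fold_right: fold axis v@6; visible region now rows[8,16) x cols[6,8) = 8x2
Op 4 cut(4, 1): punch at orig (12,7); cuts so far [(12, 7)]; region rows[8,16) x cols[6,8) = 8x2
Unfold 1 (reflect across v@6): 2 holes -> [(12, 4), (12, 7)]
Unfold 2 (reflect across h@8): 4 holes -> [(3, 4), (3, 7), (12, 4), (12, 7)]
Unfold 3 (reflect across v@4): 8 holes -> [(3, 0), (3, 3), (3, 4), (3, 7), (12, 0), (12, 3), (12, 4), (12, 7)]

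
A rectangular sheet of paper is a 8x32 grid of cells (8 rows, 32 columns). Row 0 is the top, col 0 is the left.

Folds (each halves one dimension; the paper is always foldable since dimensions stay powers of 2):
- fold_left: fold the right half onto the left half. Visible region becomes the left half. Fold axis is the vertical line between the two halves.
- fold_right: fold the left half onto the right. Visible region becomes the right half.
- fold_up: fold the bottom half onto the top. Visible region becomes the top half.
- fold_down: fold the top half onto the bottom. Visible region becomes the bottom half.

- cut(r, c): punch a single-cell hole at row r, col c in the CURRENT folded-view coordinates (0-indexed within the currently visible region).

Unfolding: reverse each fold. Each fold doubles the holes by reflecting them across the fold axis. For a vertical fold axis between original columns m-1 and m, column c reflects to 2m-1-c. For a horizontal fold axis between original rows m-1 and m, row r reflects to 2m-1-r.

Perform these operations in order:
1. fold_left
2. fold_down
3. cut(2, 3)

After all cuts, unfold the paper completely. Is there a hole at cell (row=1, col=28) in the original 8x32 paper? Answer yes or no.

Op 1 fold_left: fold axis v@16; visible region now rows[0,8) x cols[0,16) = 8x16
Op 2 fold_down: fold axis h@4; visible region now rows[4,8) x cols[0,16) = 4x16
Op 3 cut(2, 3): punch at orig (6,3); cuts so far [(6, 3)]; region rows[4,8) x cols[0,16) = 4x16
Unfold 1 (reflect across h@4): 2 holes -> [(1, 3), (6, 3)]
Unfold 2 (reflect across v@16): 4 holes -> [(1, 3), (1, 28), (6, 3), (6, 28)]
Holes: [(1, 3), (1, 28), (6, 3), (6, 28)]

Answer: yes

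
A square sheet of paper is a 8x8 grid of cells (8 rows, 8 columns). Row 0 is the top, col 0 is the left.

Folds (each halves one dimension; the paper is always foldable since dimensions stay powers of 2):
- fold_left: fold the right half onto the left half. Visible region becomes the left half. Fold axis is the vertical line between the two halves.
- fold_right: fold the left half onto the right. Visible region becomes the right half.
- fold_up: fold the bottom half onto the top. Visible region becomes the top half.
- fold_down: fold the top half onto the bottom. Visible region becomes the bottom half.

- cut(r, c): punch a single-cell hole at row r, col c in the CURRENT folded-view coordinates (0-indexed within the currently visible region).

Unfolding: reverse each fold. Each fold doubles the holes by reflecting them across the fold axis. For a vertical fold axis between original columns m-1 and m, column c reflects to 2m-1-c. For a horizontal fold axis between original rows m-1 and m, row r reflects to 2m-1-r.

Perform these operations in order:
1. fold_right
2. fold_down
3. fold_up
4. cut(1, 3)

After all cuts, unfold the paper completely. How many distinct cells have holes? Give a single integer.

Answer: 8

Derivation:
Op 1 fold_right: fold axis v@4; visible region now rows[0,8) x cols[4,8) = 8x4
Op 2 fold_down: fold axis h@4; visible region now rows[4,8) x cols[4,8) = 4x4
Op 3 fold_up: fold axis h@6; visible region now rows[4,6) x cols[4,8) = 2x4
Op 4 cut(1, 3): punch at orig (5,7); cuts so far [(5, 7)]; region rows[4,6) x cols[4,8) = 2x4
Unfold 1 (reflect across h@6): 2 holes -> [(5, 7), (6, 7)]
Unfold 2 (reflect across h@4): 4 holes -> [(1, 7), (2, 7), (5, 7), (6, 7)]
Unfold 3 (reflect across v@4): 8 holes -> [(1, 0), (1, 7), (2, 0), (2, 7), (5, 0), (5, 7), (6, 0), (6, 7)]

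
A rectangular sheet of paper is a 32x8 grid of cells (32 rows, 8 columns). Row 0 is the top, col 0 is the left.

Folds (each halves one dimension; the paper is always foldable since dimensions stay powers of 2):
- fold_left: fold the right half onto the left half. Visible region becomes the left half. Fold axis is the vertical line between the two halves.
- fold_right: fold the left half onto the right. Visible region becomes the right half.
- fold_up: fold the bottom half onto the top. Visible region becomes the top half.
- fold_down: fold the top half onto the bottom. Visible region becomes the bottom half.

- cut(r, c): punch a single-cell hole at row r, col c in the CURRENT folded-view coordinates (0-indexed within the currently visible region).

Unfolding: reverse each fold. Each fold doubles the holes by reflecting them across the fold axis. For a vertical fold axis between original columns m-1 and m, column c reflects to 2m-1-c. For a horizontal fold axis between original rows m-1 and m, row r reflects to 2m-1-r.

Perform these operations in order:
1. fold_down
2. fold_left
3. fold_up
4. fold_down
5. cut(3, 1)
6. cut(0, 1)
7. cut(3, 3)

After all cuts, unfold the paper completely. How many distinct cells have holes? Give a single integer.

Op 1 fold_down: fold axis h@16; visible region now rows[16,32) x cols[0,8) = 16x8
Op 2 fold_left: fold axis v@4; visible region now rows[16,32) x cols[0,4) = 16x4
Op 3 fold_up: fold axis h@24; visible region now rows[16,24) x cols[0,4) = 8x4
Op 4 fold_down: fold axis h@20; visible region now rows[20,24) x cols[0,4) = 4x4
Op 5 cut(3, 1): punch at orig (23,1); cuts so far [(23, 1)]; region rows[20,24) x cols[0,4) = 4x4
Op 6 cut(0, 1): punch at orig (20,1); cuts so far [(20, 1), (23, 1)]; region rows[20,24) x cols[0,4) = 4x4
Op 7 cut(3, 3): punch at orig (23,3); cuts so far [(20, 1), (23, 1), (23, 3)]; region rows[20,24) x cols[0,4) = 4x4
Unfold 1 (reflect across h@20): 6 holes -> [(16, 1), (16, 3), (19, 1), (20, 1), (23, 1), (23, 3)]
Unfold 2 (reflect across h@24): 12 holes -> [(16, 1), (16, 3), (19, 1), (20, 1), (23, 1), (23, 3), (24, 1), (24, 3), (27, 1), (28, 1), (31, 1), (31, 3)]
Unfold 3 (reflect across v@4): 24 holes -> [(16, 1), (16, 3), (16, 4), (16, 6), (19, 1), (19, 6), (20, 1), (20, 6), (23, 1), (23, 3), (23, 4), (23, 6), (24, 1), (24, 3), (24, 4), (24, 6), (27, 1), (27, 6), (28, 1), (28, 6), (31, 1), (31, 3), (31, 4), (31, 6)]
Unfold 4 (reflect across h@16): 48 holes -> [(0, 1), (0, 3), (0, 4), (0, 6), (3, 1), (3, 6), (4, 1), (4, 6), (7, 1), (7, 3), (7, 4), (7, 6), (8, 1), (8, 3), (8, 4), (8, 6), (11, 1), (11, 6), (12, 1), (12, 6), (15, 1), (15, 3), (15, 4), (15, 6), (16, 1), (16, 3), (16, 4), (16, 6), (19, 1), (19, 6), (20, 1), (20, 6), (23, 1), (23, 3), (23, 4), (23, 6), (24, 1), (24, 3), (24, 4), (24, 6), (27, 1), (27, 6), (28, 1), (28, 6), (31, 1), (31, 3), (31, 4), (31, 6)]

Answer: 48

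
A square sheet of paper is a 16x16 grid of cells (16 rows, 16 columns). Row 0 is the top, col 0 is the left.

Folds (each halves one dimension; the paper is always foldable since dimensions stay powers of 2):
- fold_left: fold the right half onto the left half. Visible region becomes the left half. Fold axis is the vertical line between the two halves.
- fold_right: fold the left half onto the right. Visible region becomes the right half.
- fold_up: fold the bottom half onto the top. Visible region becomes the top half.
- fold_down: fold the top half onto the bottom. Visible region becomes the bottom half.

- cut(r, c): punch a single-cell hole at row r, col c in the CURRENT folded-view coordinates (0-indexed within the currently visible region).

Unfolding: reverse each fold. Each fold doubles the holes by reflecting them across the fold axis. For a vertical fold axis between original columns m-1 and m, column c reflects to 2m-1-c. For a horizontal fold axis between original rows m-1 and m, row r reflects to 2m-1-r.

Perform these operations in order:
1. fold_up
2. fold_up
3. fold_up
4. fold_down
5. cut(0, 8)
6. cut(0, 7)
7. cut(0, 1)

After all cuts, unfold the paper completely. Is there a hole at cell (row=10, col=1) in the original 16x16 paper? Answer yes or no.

Answer: yes

Derivation:
Op 1 fold_up: fold axis h@8; visible region now rows[0,8) x cols[0,16) = 8x16
Op 2 fold_up: fold axis h@4; visible region now rows[0,4) x cols[0,16) = 4x16
Op 3 fold_up: fold axis h@2; visible region now rows[0,2) x cols[0,16) = 2x16
Op 4 fold_down: fold axis h@1; visible region now rows[1,2) x cols[0,16) = 1x16
Op 5 cut(0, 8): punch at orig (1,8); cuts so far [(1, 8)]; region rows[1,2) x cols[0,16) = 1x16
Op 6 cut(0, 7): punch at orig (1,7); cuts so far [(1, 7), (1, 8)]; region rows[1,2) x cols[0,16) = 1x16
Op 7 cut(0, 1): punch at orig (1,1); cuts so far [(1, 1), (1, 7), (1, 8)]; region rows[1,2) x cols[0,16) = 1x16
Unfold 1 (reflect across h@1): 6 holes -> [(0, 1), (0, 7), (0, 8), (1, 1), (1, 7), (1, 8)]
Unfold 2 (reflect across h@2): 12 holes -> [(0, 1), (0, 7), (0, 8), (1, 1), (1, 7), (1, 8), (2, 1), (2, 7), (2, 8), (3, 1), (3, 7), (3, 8)]
Unfold 3 (reflect across h@4): 24 holes -> [(0, 1), (0, 7), (0, 8), (1, 1), (1, 7), (1, 8), (2, 1), (2, 7), (2, 8), (3, 1), (3, 7), (3, 8), (4, 1), (4, 7), (4, 8), (5, 1), (5, 7), (5, 8), (6, 1), (6, 7), (6, 8), (7, 1), (7, 7), (7, 8)]
Unfold 4 (reflect across h@8): 48 holes -> [(0, 1), (0, 7), (0, 8), (1, 1), (1, 7), (1, 8), (2, 1), (2, 7), (2, 8), (3, 1), (3, 7), (3, 8), (4, 1), (4, 7), (4, 8), (5, 1), (5, 7), (5, 8), (6, 1), (6, 7), (6, 8), (7, 1), (7, 7), (7, 8), (8, 1), (8, 7), (8, 8), (9, 1), (9, 7), (9, 8), (10, 1), (10, 7), (10, 8), (11, 1), (11, 7), (11, 8), (12, 1), (12, 7), (12, 8), (13, 1), (13, 7), (13, 8), (14, 1), (14, 7), (14, 8), (15, 1), (15, 7), (15, 8)]
Holes: [(0, 1), (0, 7), (0, 8), (1, 1), (1, 7), (1, 8), (2, 1), (2, 7), (2, 8), (3, 1), (3, 7), (3, 8), (4, 1), (4, 7), (4, 8), (5, 1), (5, 7), (5, 8), (6, 1), (6, 7), (6, 8), (7, 1), (7, 7), (7, 8), (8, 1), (8, 7), (8, 8), (9, 1), (9, 7), (9, 8), (10, 1), (10, 7), (10, 8), (11, 1), (11, 7), (11, 8), (12, 1), (12, 7), (12, 8), (13, 1), (13, 7), (13, 8), (14, 1), (14, 7), (14, 8), (15, 1), (15, 7), (15, 8)]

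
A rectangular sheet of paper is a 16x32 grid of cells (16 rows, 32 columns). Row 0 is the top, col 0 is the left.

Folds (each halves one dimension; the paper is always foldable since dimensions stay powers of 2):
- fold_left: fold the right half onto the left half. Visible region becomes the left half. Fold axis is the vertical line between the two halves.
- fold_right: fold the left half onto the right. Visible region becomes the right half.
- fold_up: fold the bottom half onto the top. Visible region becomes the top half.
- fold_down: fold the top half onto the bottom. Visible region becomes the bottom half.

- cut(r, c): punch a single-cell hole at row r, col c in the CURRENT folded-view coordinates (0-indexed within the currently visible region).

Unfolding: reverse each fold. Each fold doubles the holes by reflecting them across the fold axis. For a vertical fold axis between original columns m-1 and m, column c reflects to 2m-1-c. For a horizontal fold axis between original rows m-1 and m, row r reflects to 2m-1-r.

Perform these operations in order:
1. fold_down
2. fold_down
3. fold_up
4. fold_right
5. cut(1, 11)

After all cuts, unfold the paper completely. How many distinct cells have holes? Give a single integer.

Answer: 16

Derivation:
Op 1 fold_down: fold axis h@8; visible region now rows[8,16) x cols[0,32) = 8x32
Op 2 fold_down: fold axis h@12; visible region now rows[12,16) x cols[0,32) = 4x32
Op 3 fold_up: fold axis h@14; visible region now rows[12,14) x cols[0,32) = 2x32
Op 4 fold_right: fold axis v@16; visible region now rows[12,14) x cols[16,32) = 2x16
Op 5 cut(1, 11): punch at orig (13,27); cuts so far [(13, 27)]; region rows[12,14) x cols[16,32) = 2x16
Unfold 1 (reflect across v@16): 2 holes -> [(13, 4), (13, 27)]
Unfold 2 (reflect across h@14): 4 holes -> [(13, 4), (13, 27), (14, 4), (14, 27)]
Unfold 3 (reflect across h@12): 8 holes -> [(9, 4), (9, 27), (10, 4), (10, 27), (13, 4), (13, 27), (14, 4), (14, 27)]
Unfold 4 (reflect across h@8): 16 holes -> [(1, 4), (1, 27), (2, 4), (2, 27), (5, 4), (5, 27), (6, 4), (6, 27), (9, 4), (9, 27), (10, 4), (10, 27), (13, 4), (13, 27), (14, 4), (14, 27)]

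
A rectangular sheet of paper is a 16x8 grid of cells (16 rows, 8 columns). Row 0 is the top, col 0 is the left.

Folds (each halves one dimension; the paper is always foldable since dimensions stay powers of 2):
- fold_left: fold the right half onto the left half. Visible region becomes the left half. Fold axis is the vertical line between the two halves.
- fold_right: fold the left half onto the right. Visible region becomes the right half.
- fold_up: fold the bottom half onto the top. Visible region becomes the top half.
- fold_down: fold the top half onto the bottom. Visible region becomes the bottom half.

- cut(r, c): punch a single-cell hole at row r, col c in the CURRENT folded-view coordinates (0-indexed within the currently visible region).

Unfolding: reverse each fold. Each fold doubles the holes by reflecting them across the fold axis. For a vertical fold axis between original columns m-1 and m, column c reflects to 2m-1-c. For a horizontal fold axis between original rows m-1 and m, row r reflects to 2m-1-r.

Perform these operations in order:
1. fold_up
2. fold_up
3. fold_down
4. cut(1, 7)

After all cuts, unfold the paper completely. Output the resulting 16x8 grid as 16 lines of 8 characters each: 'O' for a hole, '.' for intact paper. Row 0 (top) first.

Op 1 fold_up: fold axis h@8; visible region now rows[0,8) x cols[0,8) = 8x8
Op 2 fold_up: fold axis h@4; visible region now rows[0,4) x cols[0,8) = 4x8
Op 3 fold_down: fold axis h@2; visible region now rows[2,4) x cols[0,8) = 2x8
Op 4 cut(1, 7): punch at orig (3,7); cuts so far [(3, 7)]; region rows[2,4) x cols[0,8) = 2x8
Unfold 1 (reflect across h@2): 2 holes -> [(0, 7), (3, 7)]
Unfold 2 (reflect across h@4): 4 holes -> [(0, 7), (3, 7), (4, 7), (7, 7)]
Unfold 3 (reflect across h@8): 8 holes -> [(0, 7), (3, 7), (4, 7), (7, 7), (8, 7), (11, 7), (12, 7), (15, 7)]

Answer: .......O
........
........
.......O
.......O
........
........
.......O
.......O
........
........
.......O
.......O
........
........
.......O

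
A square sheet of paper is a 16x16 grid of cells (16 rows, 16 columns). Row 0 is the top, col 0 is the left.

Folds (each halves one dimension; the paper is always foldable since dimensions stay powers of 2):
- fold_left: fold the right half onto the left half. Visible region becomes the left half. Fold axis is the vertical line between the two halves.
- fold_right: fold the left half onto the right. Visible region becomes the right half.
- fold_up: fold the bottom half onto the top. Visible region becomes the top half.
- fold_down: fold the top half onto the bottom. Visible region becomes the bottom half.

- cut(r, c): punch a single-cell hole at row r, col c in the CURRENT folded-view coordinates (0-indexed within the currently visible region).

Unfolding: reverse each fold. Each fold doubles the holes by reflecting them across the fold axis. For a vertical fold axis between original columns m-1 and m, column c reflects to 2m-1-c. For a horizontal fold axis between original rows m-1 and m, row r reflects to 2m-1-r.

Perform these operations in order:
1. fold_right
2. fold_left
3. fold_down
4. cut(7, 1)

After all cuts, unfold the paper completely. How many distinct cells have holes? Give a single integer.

Op 1 fold_right: fold axis v@8; visible region now rows[0,16) x cols[8,16) = 16x8
Op 2 fold_left: fold axis v@12; visible region now rows[0,16) x cols[8,12) = 16x4
Op 3 fold_down: fold axis h@8; visible region now rows[8,16) x cols[8,12) = 8x4
Op 4 cut(7, 1): punch at orig (15,9); cuts so far [(15, 9)]; region rows[8,16) x cols[8,12) = 8x4
Unfold 1 (reflect across h@8): 2 holes -> [(0, 9), (15, 9)]
Unfold 2 (reflect across v@12): 4 holes -> [(0, 9), (0, 14), (15, 9), (15, 14)]
Unfold 3 (reflect across v@8): 8 holes -> [(0, 1), (0, 6), (0, 9), (0, 14), (15, 1), (15, 6), (15, 9), (15, 14)]

Answer: 8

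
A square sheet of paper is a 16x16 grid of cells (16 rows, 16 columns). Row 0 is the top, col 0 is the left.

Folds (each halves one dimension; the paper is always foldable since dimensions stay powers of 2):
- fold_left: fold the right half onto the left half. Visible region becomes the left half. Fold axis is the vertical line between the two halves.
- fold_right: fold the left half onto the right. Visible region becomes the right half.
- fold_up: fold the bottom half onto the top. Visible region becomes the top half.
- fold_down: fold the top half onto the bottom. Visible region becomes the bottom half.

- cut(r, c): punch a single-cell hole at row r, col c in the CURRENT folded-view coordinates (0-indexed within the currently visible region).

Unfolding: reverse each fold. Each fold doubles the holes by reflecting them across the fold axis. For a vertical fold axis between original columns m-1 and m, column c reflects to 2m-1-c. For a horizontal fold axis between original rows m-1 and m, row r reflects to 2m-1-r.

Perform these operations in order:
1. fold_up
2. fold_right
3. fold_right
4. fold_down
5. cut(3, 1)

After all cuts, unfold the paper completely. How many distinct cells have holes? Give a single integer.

Op 1 fold_up: fold axis h@8; visible region now rows[0,8) x cols[0,16) = 8x16
Op 2 fold_right: fold axis v@8; visible region now rows[0,8) x cols[8,16) = 8x8
Op 3 fold_right: fold axis v@12; visible region now rows[0,8) x cols[12,16) = 8x4
Op 4 fold_down: fold axis h@4; visible region now rows[4,8) x cols[12,16) = 4x4
Op 5 cut(3, 1): punch at orig (7,13); cuts so far [(7, 13)]; region rows[4,8) x cols[12,16) = 4x4
Unfold 1 (reflect across h@4): 2 holes -> [(0, 13), (7, 13)]
Unfold 2 (reflect across v@12): 4 holes -> [(0, 10), (0, 13), (7, 10), (7, 13)]
Unfold 3 (reflect across v@8): 8 holes -> [(0, 2), (0, 5), (0, 10), (0, 13), (7, 2), (7, 5), (7, 10), (7, 13)]
Unfold 4 (reflect across h@8): 16 holes -> [(0, 2), (0, 5), (0, 10), (0, 13), (7, 2), (7, 5), (7, 10), (7, 13), (8, 2), (8, 5), (8, 10), (8, 13), (15, 2), (15, 5), (15, 10), (15, 13)]

Answer: 16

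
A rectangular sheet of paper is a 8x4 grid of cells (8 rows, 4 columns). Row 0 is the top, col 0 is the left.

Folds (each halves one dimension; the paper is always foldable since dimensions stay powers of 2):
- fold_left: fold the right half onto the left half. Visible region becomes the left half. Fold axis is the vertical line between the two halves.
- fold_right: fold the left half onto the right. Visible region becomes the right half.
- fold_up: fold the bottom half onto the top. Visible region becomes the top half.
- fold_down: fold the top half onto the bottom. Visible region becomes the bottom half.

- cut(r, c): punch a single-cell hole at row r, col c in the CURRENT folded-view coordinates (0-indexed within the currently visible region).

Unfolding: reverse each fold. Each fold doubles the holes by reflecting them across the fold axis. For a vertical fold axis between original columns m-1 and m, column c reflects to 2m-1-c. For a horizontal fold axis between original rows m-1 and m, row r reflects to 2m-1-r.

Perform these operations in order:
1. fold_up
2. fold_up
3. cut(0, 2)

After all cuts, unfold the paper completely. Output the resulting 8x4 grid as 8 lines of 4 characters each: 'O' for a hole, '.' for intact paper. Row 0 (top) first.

Op 1 fold_up: fold axis h@4; visible region now rows[0,4) x cols[0,4) = 4x4
Op 2 fold_up: fold axis h@2; visible region now rows[0,2) x cols[0,4) = 2x4
Op 3 cut(0, 2): punch at orig (0,2); cuts so far [(0, 2)]; region rows[0,2) x cols[0,4) = 2x4
Unfold 1 (reflect across h@2): 2 holes -> [(0, 2), (3, 2)]
Unfold 2 (reflect across h@4): 4 holes -> [(0, 2), (3, 2), (4, 2), (7, 2)]

Answer: ..O.
....
....
..O.
..O.
....
....
..O.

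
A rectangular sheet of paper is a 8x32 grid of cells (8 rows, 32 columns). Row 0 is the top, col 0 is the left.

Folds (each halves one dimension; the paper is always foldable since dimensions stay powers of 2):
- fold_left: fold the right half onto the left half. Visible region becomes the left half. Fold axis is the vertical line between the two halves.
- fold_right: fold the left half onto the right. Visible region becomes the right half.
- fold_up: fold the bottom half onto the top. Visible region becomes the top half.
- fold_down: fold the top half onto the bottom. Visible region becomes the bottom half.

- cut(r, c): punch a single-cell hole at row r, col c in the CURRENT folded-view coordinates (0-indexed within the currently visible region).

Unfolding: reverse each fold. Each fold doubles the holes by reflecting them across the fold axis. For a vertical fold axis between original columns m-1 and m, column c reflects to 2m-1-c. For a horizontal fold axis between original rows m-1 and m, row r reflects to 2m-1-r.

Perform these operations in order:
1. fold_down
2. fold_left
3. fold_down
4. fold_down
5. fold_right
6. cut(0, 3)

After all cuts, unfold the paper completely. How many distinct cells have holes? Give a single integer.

Answer: 32

Derivation:
Op 1 fold_down: fold axis h@4; visible region now rows[4,8) x cols[0,32) = 4x32
Op 2 fold_left: fold axis v@16; visible region now rows[4,8) x cols[0,16) = 4x16
Op 3 fold_down: fold axis h@6; visible region now rows[6,8) x cols[0,16) = 2x16
Op 4 fold_down: fold axis h@7; visible region now rows[7,8) x cols[0,16) = 1x16
Op 5 fold_right: fold axis v@8; visible region now rows[7,8) x cols[8,16) = 1x8
Op 6 cut(0, 3): punch at orig (7,11); cuts so far [(7, 11)]; region rows[7,8) x cols[8,16) = 1x8
Unfold 1 (reflect across v@8): 2 holes -> [(7, 4), (7, 11)]
Unfold 2 (reflect across h@7): 4 holes -> [(6, 4), (6, 11), (7, 4), (7, 11)]
Unfold 3 (reflect across h@6): 8 holes -> [(4, 4), (4, 11), (5, 4), (5, 11), (6, 4), (6, 11), (7, 4), (7, 11)]
Unfold 4 (reflect across v@16): 16 holes -> [(4, 4), (4, 11), (4, 20), (4, 27), (5, 4), (5, 11), (5, 20), (5, 27), (6, 4), (6, 11), (6, 20), (6, 27), (7, 4), (7, 11), (7, 20), (7, 27)]
Unfold 5 (reflect across h@4): 32 holes -> [(0, 4), (0, 11), (0, 20), (0, 27), (1, 4), (1, 11), (1, 20), (1, 27), (2, 4), (2, 11), (2, 20), (2, 27), (3, 4), (3, 11), (3, 20), (3, 27), (4, 4), (4, 11), (4, 20), (4, 27), (5, 4), (5, 11), (5, 20), (5, 27), (6, 4), (6, 11), (6, 20), (6, 27), (7, 4), (7, 11), (7, 20), (7, 27)]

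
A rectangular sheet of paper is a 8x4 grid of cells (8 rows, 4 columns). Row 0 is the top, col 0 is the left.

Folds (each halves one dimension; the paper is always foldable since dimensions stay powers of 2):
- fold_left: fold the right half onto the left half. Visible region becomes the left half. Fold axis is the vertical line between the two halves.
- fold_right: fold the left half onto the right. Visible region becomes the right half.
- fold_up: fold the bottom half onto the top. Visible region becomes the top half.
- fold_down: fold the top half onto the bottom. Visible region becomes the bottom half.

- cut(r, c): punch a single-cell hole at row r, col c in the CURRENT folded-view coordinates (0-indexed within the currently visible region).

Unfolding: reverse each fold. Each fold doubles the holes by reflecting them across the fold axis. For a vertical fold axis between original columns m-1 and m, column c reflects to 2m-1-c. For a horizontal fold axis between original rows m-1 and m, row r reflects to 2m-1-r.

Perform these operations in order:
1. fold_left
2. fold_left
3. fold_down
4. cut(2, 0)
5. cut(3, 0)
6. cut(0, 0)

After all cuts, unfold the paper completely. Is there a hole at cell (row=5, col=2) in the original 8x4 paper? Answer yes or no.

Answer: no

Derivation:
Op 1 fold_left: fold axis v@2; visible region now rows[0,8) x cols[0,2) = 8x2
Op 2 fold_left: fold axis v@1; visible region now rows[0,8) x cols[0,1) = 8x1
Op 3 fold_down: fold axis h@4; visible region now rows[4,8) x cols[0,1) = 4x1
Op 4 cut(2, 0): punch at orig (6,0); cuts so far [(6, 0)]; region rows[4,8) x cols[0,1) = 4x1
Op 5 cut(3, 0): punch at orig (7,0); cuts so far [(6, 0), (7, 0)]; region rows[4,8) x cols[0,1) = 4x1
Op 6 cut(0, 0): punch at orig (4,0); cuts so far [(4, 0), (6, 0), (7, 0)]; region rows[4,8) x cols[0,1) = 4x1
Unfold 1 (reflect across h@4): 6 holes -> [(0, 0), (1, 0), (3, 0), (4, 0), (6, 0), (7, 0)]
Unfold 2 (reflect across v@1): 12 holes -> [(0, 0), (0, 1), (1, 0), (1, 1), (3, 0), (3, 1), (4, 0), (4, 1), (6, 0), (6, 1), (7, 0), (7, 1)]
Unfold 3 (reflect across v@2): 24 holes -> [(0, 0), (0, 1), (0, 2), (0, 3), (1, 0), (1, 1), (1, 2), (1, 3), (3, 0), (3, 1), (3, 2), (3, 3), (4, 0), (4, 1), (4, 2), (4, 3), (6, 0), (6, 1), (6, 2), (6, 3), (7, 0), (7, 1), (7, 2), (7, 3)]
Holes: [(0, 0), (0, 1), (0, 2), (0, 3), (1, 0), (1, 1), (1, 2), (1, 3), (3, 0), (3, 1), (3, 2), (3, 3), (4, 0), (4, 1), (4, 2), (4, 3), (6, 0), (6, 1), (6, 2), (6, 3), (7, 0), (7, 1), (7, 2), (7, 3)]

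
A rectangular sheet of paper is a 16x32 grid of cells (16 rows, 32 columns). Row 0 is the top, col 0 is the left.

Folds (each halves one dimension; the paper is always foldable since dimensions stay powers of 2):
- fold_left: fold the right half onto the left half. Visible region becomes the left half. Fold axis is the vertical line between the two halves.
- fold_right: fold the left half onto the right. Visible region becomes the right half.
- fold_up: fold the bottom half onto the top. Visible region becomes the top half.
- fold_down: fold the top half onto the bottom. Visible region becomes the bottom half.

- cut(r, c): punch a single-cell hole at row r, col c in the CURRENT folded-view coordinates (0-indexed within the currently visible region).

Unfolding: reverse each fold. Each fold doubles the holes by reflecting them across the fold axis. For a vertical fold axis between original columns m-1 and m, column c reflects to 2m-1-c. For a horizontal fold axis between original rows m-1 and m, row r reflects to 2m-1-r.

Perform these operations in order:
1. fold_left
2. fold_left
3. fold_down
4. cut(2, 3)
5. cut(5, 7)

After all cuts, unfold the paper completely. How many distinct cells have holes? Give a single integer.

Answer: 16

Derivation:
Op 1 fold_left: fold axis v@16; visible region now rows[0,16) x cols[0,16) = 16x16
Op 2 fold_left: fold axis v@8; visible region now rows[0,16) x cols[0,8) = 16x8
Op 3 fold_down: fold axis h@8; visible region now rows[8,16) x cols[0,8) = 8x8
Op 4 cut(2, 3): punch at orig (10,3); cuts so far [(10, 3)]; region rows[8,16) x cols[0,8) = 8x8
Op 5 cut(5, 7): punch at orig (13,7); cuts so far [(10, 3), (13, 7)]; region rows[8,16) x cols[0,8) = 8x8
Unfold 1 (reflect across h@8): 4 holes -> [(2, 7), (5, 3), (10, 3), (13, 7)]
Unfold 2 (reflect across v@8): 8 holes -> [(2, 7), (2, 8), (5, 3), (5, 12), (10, 3), (10, 12), (13, 7), (13, 8)]
Unfold 3 (reflect across v@16): 16 holes -> [(2, 7), (2, 8), (2, 23), (2, 24), (5, 3), (5, 12), (5, 19), (5, 28), (10, 3), (10, 12), (10, 19), (10, 28), (13, 7), (13, 8), (13, 23), (13, 24)]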